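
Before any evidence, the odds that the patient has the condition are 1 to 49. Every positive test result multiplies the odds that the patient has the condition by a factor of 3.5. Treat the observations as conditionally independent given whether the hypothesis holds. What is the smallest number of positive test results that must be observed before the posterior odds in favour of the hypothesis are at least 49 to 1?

Prior odds = 1/49.
Likelihood ratio per positive test result = 3.5.
Target odds = 49.
Require 3.5ⁿ ≥ 49 ÷ (1/49) = 2401.
3.5⁶ = 1838.265625 falls short of 2401 but 3.5⁷ = 823543/128 reaches it, so n = 7.

7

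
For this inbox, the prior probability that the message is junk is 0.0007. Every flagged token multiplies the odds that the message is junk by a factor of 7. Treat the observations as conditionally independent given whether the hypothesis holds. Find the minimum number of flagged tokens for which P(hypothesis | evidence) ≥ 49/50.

Prior odds = 0.0007/0.9993 = 7/9993.
Likelihood ratio per flagged token = 7.
Target posterior odds = 0.98/0.02 = 49.
Need (7/9993) × 7ⁿ ≥ 49, i.e. 7ⁿ ≥ 69951.
7⁵ = 16807 falls short of 69951 but 7⁶ = 117649 reaches it, so n = 6.

6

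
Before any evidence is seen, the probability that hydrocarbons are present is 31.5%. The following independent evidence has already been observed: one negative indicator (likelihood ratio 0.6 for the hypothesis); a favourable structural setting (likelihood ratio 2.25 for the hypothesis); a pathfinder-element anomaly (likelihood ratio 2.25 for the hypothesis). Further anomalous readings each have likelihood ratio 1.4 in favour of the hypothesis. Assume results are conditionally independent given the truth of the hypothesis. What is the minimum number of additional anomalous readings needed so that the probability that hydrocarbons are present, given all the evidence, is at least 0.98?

Prior odds = 0.315/0.685 = 63/137.
Combined Bayes factor of the evidence already in hand = 0.6 × 2.25 × 2.25 = 3.0375.
Odds after that evidence = (63/137) × 3.0375 = 15309/10960.
Target odds = 0.98/0.02 = 49.
Need 1.4ⁿ ≥ 49 ÷ (15309/10960) = 76720/2187.
1.4¹⁰ = 282475249/9765625 falls short of 76720/2187 but 1.4¹¹ ≈40.4957 reaches it, so n = 11.

11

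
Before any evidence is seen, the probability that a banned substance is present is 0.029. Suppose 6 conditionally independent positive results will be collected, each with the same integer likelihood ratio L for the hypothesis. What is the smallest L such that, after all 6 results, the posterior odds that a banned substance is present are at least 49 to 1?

Prior odds = 0.029/0.971 = 29/971.
Target odds = 49.
Need L⁶ ≥ 49 ÷ (29/971) = 47579/29.
3⁶ = 729 < 47579/29 ≤ 4096 = 4⁶, so L = 4.

4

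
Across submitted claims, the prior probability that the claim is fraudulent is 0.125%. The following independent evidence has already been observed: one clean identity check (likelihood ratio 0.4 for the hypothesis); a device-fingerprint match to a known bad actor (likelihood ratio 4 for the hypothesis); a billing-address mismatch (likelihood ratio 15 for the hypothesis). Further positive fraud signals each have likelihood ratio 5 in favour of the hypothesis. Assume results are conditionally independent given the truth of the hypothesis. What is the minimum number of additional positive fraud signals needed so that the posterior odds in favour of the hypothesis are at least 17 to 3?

Prior odds = 0.00125/0.99875 = 1/799.
Combined Bayes factor of the evidence already in hand = 0.4 × 4 × 15 = 24.
Odds after that evidence = (1/799) × 24 = 24/799.
Target odds = 17/3.
Need 5ⁿ ≥ 17/3 ÷ (24/799) = 13583/72.
5³ = 125 falls short of 13583/72 but 5⁴ = 625 reaches it, so n = 4.

4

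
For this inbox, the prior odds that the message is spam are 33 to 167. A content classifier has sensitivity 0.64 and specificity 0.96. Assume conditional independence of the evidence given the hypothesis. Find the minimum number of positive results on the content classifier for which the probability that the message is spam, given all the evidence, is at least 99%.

Prior odds = 33/167.
False-positive rate = 1 − 0.96 = 0.04; likelihood ratio of a positive = 0.64/0.04 = 16.
Target posterior odds = 0.99/0.01 = 99.
Need (33/167) × 16ⁿ ≥ 99, i.e. 16ⁿ ≥ 501.
16² = 256 falls short of 501 but 16³ = 4096 reaches it, so n = 3.

3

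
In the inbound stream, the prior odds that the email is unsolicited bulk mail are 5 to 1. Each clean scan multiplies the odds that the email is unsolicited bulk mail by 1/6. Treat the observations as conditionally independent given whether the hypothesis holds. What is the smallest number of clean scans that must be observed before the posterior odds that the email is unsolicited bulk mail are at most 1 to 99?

Prior odds = 5.
Likelihood ratio per clean scan = 1/6.
Target odds = 1/99.
Require (1/6)ⁿ ≤ 1/99 ÷ 5 = 1/495.
(1/6)³ = 1/216 is still above 1/495 but (1/6)⁴ = 1/1296 is at or below it, so n = 4.

4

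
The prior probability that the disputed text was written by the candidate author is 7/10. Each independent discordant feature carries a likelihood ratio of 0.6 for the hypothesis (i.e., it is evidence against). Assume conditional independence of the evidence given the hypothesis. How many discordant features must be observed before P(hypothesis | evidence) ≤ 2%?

Prior odds = 0.7/0.3 = 7/3.
Likelihood ratio per discordant feature = 0.6.
Target odds: 0.02 ÷ 0.98 = 1/49.
Require 0.6ⁿ ≤ 1/49 ÷ (7/3) = 3/343.
0.6⁹ = 19683/1953125 is still above 3/343 but 0.6¹⁰ = 59049/9765625 is at or below it, so n = 10.

10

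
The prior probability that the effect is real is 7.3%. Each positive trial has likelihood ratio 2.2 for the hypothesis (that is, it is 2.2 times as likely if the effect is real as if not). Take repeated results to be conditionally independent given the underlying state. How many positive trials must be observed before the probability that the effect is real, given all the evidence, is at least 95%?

7

Prior odds: 0.073 ÷ 0.927 = 73/927.
Likelihood ratio per positive trial = 2.2.
Target posterior odds = 0.95/0.05 = 19.
Require 2.2ⁿ ≥ 19 ÷ (73/927) = 17613/73.
2.2⁶ = 1771561/15625 falls short of 17613/73 but 2.2⁷ = 19487171/78125 reaches it, so n = 7.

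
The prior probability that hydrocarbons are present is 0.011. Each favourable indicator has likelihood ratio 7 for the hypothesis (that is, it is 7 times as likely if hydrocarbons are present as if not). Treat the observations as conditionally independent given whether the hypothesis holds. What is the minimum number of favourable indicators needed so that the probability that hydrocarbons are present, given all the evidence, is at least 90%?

4

Prior odds: 0.011 ÷ 0.989 = 11/989.
Likelihood ratio per favourable indicator = 7.
Target posterior odds = 0.9/0.1 = 9.
Require 7ⁿ ≥ 9 ÷ (11/989) = 8901/11.
7³ = 343 falls short of 8901/11 but 7⁴ = 2401 reaches it, so n = 4.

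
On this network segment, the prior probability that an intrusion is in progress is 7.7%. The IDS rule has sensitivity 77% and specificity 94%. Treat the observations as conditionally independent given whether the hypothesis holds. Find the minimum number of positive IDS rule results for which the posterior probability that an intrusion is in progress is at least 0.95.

Prior odds: 0.077 ÷ 0.923 = 77/923.
False-positive rate = 1 − 0.94 = 0.06; likelihood ratio of a positive = 0.77/0.06 = 77/6.
Target odds: 0.95 ÷ 0.05 = 19.
Require (77/6)ⁿ ≥ 19 ÷ (77/923) = 17537/77.
(77/6)² = 5929/36 falls short of 17537/77 but (77/6)³ = 456533/216 reaches it, so n = 3.

3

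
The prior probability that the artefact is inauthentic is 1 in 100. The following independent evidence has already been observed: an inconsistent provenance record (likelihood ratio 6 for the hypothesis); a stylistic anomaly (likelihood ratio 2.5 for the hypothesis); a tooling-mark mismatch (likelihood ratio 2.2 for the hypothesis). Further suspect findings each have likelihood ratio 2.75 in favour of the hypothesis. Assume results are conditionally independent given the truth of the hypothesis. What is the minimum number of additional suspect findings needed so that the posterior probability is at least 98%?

5

Prior odds = 0.01/0.99 = 1/99.
Combined Bayes factor of the evidence already in hand = 6 × 2.5 × 2.2 = 33.
Odds after that evidence = (1/99) × 33 = 1/3.
Target odds = 0.98/0.02 = 49.
Need 2.75ⁿ ≥ 49 ÷ (1/3) = 147.
2.75⁴ = 57.19140625 falls short of 147 but 2.75⁵ = 161051/1024 reaches it, so n = 5.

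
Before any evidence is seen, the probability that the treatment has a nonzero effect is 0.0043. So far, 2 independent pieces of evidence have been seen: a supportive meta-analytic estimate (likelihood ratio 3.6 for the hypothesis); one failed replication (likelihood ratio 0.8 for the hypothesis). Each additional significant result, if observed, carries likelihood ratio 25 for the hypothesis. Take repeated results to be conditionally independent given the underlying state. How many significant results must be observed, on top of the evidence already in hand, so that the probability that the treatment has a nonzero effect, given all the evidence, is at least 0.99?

3

Prior odds = 0.0043/0.9957 = 43/9957.
Combined Bayes factor of the evidence already in hand = 3.6 × 0.8 = 2.88.
Odds after that evidence = (43/9957) × 2.88 = 1032/82975.
Target odds = 0.99/0.01 = 99.
Need 25ⁿ ≥ 99 ÷ (1032/82975) = 2738175/344.
25² = 625 falls short of 2738175/344 but 25³ = 15625 reaches it, so n = 3.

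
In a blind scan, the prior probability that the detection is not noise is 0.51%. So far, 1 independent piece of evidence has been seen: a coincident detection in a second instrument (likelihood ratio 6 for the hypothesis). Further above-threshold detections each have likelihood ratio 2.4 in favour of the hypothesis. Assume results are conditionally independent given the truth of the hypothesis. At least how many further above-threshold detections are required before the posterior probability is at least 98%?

Prior odds = 0.0051/0.9949 = 51/9949.
Bayes factor of the evidence already in hand = 6.
Odds after that evidence = (51/9949) × 6 = 306/9949.
Target odds = 0.98/0.02 = 49.
Need 2.4ⁿ ≥ 49 ÷ (306/9949) = 487501/306.
2.4⁸ = 429981696/390625 falls short of 487501/306 but 2.4⁹ ≈2641.81 reaches it, so n = 9.

9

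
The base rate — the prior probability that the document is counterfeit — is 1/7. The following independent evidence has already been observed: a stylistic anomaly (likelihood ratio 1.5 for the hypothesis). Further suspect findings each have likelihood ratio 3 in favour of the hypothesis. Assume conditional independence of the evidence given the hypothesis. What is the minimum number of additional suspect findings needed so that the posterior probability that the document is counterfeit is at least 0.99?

6

Prior odds = (1/7)/(6/7) = 1/6.
Bayes factor of the evidence already in hand = 1.5.
Odds after that evidence = (1/6) × 1.5 = 0.25.
Target odds = 0.99/0.01 = 99.
Need 3ⁿ ≥ 99 ÷ 0.25 = 396.
3⁵ = 243 falls short of 396 but 3⁶ = 729 reaches it, so n = 6.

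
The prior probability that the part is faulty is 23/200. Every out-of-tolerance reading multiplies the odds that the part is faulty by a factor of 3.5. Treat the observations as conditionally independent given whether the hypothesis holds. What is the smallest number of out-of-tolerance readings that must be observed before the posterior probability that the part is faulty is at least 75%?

3

Prior odds: 0.115 ÷ 0.885 = 23/177.
Likelihood ratio per out-of-tolerance reading = 3.5.
Target posterior odds = 0.75/0.25 = 3.
Need (23/177) × 3.5ⁿ ≥ 3, i.e. 3.5ⁿ ≥ 531/23.
3.5² = 12.25 falls short of 531/23 but 3.5³ = 42.875 reaches it, so n = 3.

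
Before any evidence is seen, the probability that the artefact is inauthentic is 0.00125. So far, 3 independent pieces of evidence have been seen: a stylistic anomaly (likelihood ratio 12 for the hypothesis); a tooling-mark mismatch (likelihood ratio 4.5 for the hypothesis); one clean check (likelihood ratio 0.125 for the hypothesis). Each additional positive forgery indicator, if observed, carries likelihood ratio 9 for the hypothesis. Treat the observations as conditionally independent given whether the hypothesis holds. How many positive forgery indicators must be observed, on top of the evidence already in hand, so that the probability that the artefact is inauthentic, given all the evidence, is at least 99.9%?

6

Prior odds = 0.00125/0.99875 = 1/799.
Combined Bayes factor of the evidence already in hand = 12 × 4.5 × 0.125 = 6.75.
Odds after that evidence = (1/799) × 6.75 = 27/3196.
Target odds = 0.999/0.001 = 999.
Need 9ⁿ ≥ 999 ÷ (27/3196) = 118252.
9⁵ = 59049 falls short of 118252 but 9⁶ = 531441 reaches it, so n = 6.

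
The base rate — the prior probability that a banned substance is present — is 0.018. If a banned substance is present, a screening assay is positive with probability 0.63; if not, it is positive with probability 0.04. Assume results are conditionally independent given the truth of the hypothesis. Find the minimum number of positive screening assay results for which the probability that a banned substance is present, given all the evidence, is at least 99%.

Prior odds: 0.018 ÷ 0.982 = 9/491.
Likelihood ratio of a positive = 0.63/0.04 = 15.75.
Target posterior odds = 0.99/0.01 = 99.
Require 15.75ⁿ ≥ 99 ÷ (9/491) = 5401.
15.75³ = 3906.984375 falls short of 5401 but 15.75⁴ = 15752961/256 reaches it, so n = 4.

4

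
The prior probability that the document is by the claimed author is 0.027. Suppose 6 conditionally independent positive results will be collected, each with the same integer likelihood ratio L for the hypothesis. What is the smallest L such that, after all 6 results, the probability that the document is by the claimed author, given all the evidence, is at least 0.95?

3

Prior odds = 0.027/0.973 = 27/973.
Target odds = 0.95/0.05 = 19.
Need L⁶ ≥ 19 ÷ (27/973) = 18487/27.
2⁶ = 64 < 18487/27 ≤ 729 = 3⁶, so L = 3.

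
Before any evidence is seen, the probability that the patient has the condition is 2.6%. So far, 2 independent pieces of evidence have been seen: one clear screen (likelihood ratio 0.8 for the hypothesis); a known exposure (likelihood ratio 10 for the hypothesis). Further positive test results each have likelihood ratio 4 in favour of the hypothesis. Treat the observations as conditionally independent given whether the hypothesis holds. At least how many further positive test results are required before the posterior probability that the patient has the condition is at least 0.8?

3

Prior odds = 0.026/0.974 = 13/487.
Combined Bayes factor of the evidence already in hand = 0.8 × 10 = 8.
Odds after that evidence = (13/487) × 8 = 104/487.
Target odds = 0.8/0.2 = 4.
Need 4ⁿ ≥ 4 ÷ (104/487) = 487/26.
4² = 16 falls short of 487/26 but 4³ = 64 reaches it, so n = 3.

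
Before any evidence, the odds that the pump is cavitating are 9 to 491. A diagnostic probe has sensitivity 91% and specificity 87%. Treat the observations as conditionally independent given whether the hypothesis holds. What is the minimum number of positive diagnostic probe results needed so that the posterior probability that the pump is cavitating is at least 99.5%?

5

Prior odds = 9/491.
False-positive rate = 1 − 0.87 = 0.13; likelihood ratio of a positive = 0.91/0.13 = 7.
Target posterior odds = 0.995/0.005 = 199.
Need (9/491) × 7ⁿ ≥ 199, i.e. 7ⁿ ≥ 97709/9.
7⁴ = 2401 falls short of 97709/9 but 7⁵ = 16807 reaches it, so n = 5.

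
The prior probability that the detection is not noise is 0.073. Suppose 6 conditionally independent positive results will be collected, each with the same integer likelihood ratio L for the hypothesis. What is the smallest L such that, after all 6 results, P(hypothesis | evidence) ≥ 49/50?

Prior odds = 0.073/0.927 = 73/927.
Target odds = 0.98/0.02 = 49.
Need L⁶ ≥ 49 ÷ (73/927) = 45423/73.
2⁶ = 64 < 45423/73 ≤ 729 = 3⁶, so L = 3.

3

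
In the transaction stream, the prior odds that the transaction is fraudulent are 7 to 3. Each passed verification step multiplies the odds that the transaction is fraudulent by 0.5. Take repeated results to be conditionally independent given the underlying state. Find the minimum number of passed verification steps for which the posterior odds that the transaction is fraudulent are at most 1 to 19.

6

Prior odds = 7/3.
Likelihood ratio per passed verification step = 0.5.
Target odds = 1/19.
Need (7/3) × 0.5ⁿ ≤ 1/19, i.e. 0.5ⁿ ≤ 3/133.
0.5⁵ = 0.03125 is still above 3/133 but 0.5⁶ = 0.015625 is at or below it, so n = 6.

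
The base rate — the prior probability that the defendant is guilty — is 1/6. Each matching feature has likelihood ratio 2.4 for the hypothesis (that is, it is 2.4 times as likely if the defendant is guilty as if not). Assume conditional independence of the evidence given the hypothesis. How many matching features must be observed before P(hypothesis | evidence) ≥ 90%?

5

Prior odds: (1/6) ÷ (5/6) = 0.2.
Likelihood ratio per matching feature = 2.4.
Target posterior odds = 0.9/0.1 = 9.
Require 2.4ⁿ ≥ 9 ÷ 0.2 = 45.
2.4⁴ = 33.1776 falls short of 45 but 2.4⁵ = 79.62624 reaches it, so n = 5.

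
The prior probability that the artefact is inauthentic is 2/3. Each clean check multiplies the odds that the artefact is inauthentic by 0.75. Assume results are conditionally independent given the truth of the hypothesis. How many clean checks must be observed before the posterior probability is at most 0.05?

Prior odds: (2/3) ÷ (1/3) = 2.
Likelihood ratio per clean check = 0.75.
Target odds: 0.05 ÷ 0.95 = 1/19.
Need 2 × 0.75ⁿ ≤ 1/19, i.e. 0.75ⁿ ≤ 1/38.
0.75¹² = 531441/16777216 is still above 1/38 but 0.75¹³ = 1594323/67108864 is at or below it, so n = 13.

13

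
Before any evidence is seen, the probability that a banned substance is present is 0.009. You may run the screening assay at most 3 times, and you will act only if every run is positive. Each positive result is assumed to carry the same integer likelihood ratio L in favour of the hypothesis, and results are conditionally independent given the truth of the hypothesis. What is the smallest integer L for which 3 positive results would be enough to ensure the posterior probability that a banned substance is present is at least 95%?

13

Prior odds = 0.009/0.991 = 9/991.
Target odds = 0.95/0.05 = 19.
Need L³ ≥ 19 ÷ (9/991) = 18829/9.
12³ = 1728 < 18829/9 ≤ 2197 = 13³, so L = 13.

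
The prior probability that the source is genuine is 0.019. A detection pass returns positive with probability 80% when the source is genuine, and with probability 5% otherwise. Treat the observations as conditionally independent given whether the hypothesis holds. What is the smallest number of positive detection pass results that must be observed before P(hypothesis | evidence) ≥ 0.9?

3

Prior odds: 0.019 ÷ 0.981 = 19/981.
Likelihood ratio of a positive result = 0.8/0.05 = 16.
Target posterior odds = 0.9/0.1 = 9.
Require 16ⁿ ≥ 9 ÷ (19/981) = 8829/19.
16² = 256 falls short of 8829/19 but 16³ = 4096 reaches it, so n = 3.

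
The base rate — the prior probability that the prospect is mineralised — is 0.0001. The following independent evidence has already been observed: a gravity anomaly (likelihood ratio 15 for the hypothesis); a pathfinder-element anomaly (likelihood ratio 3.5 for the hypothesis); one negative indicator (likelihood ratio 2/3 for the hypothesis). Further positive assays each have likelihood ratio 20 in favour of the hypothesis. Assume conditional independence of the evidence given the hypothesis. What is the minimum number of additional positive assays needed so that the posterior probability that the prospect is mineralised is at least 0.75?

3

Prior odds = 0.0001/0.9999 = 1/9999.
Combined Bayes factor of the evidence already in hand = 15 × 3.5 × (2/3) = 35.
Odds after that evidence = (1/9999) × 35 = 35/9999.
Target odds = 0.75/0.25 = 3.
Need 20ⁿ ≥ 3 ÷ (35/9999) = 29997/35.
20² = 400 falls short of 29997/35 but 20³ = 8000 reaches it, so n = 3.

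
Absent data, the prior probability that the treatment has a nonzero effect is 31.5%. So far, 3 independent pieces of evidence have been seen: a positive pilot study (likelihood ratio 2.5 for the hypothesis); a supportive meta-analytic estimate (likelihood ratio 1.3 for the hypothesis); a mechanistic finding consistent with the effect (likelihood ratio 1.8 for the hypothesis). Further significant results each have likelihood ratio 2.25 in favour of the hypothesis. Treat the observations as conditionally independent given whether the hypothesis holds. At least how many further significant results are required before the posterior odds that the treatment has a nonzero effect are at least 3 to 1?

1

Prior odds = 0.315/0.685 = 63/137.
Combined Bayes factor of the evidence already in hand = 2.5 × 1.3 × 1.8 = 5.85.
Odds after that evidence = (63/137) × 5.85 = 7371/2740.
Target odds = 3.
Need 2.25ⁿ ≥ 3 ÷ (7371/2740) = 2740/2457.
2.25¹ = 2.25, which meets the required 2740/2457; so n = 1.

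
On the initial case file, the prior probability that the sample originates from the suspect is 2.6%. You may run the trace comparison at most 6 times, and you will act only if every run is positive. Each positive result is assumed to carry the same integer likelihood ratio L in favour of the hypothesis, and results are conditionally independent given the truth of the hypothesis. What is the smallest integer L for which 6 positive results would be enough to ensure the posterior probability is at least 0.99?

Prior odds = 0.026/0.974 = 13/487.
Target odds = 0.99/0.01 = 99.
Need L⁶ ≥ 99 ÷ (13/487) = 48213/13.
3⁶ = 729 < 48213/13 ≤ 4096 = 4⁶, so L = 4.

4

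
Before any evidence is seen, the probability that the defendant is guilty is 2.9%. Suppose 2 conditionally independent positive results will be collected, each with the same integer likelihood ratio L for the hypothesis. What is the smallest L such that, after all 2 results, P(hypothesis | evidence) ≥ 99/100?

Prior odds = 0.029/0.971 = 29/971.
Target odds = 0.99/0.01 = 99.
Need L² ≥ 99 ÷ (29/971) = 96129/29.
57² = 3249 < 96129/29 ≤ 3364 = 58², so L = 58.

58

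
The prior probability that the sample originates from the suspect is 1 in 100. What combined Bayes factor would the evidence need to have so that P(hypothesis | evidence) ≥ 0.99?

Prior odds = 0.01/0.99 = 1/99.
Target odds = 0.99/0.01 = 99.
Required Bayes factor = 99 ÷ (1/99) = 9801.

9801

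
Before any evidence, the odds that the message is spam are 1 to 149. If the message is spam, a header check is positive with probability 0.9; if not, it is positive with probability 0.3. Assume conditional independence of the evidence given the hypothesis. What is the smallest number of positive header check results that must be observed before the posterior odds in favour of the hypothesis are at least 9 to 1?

Prior odds = 1/149.
Likelihood ratio of a positive = 0.9/0.3 = 3.
Target odds = 9.
Require 3ⁿ ≥ 9 ÷ (1/149) = 1341.
3⁶ = 729 falls short of 1341 but 3⁷ = 2187 reaches it, so n = 7.

7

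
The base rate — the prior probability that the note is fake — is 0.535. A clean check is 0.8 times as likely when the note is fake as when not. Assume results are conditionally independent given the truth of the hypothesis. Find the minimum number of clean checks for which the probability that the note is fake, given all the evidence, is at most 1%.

22

Prior odds = 0.535/0.465 = 107/93.
Likelihood ratio per clean check = 0.8.
Target odds: 0.01 ÷ 0.99 = 1/99.
Require 0.8ⁿ ≤ 1/99 ÷ (107/93) = 31/3531.
0.8²¹ ≈0.00922337 is still above 31/3531 but 0.8²² ≈0.0073787 is at or below it, so n = 22.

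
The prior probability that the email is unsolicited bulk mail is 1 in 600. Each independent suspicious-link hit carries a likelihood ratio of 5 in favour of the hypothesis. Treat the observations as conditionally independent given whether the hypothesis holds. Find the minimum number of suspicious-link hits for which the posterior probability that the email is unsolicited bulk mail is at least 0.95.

Prior odds = (1/600)/(599/600) = 1/599.
Likelihood ratio per suspicious-link hit = 5.
Target odds: 0.95 ÷ 0.05 = 19.
Need (1/599) × 5ⁿ ≥ 19, i.e. 5ⁿ ≥ 11381.
5⁵ = 3125 falls short of 11381 but 5⁶ = 15625 reaches it, so n = 6.

6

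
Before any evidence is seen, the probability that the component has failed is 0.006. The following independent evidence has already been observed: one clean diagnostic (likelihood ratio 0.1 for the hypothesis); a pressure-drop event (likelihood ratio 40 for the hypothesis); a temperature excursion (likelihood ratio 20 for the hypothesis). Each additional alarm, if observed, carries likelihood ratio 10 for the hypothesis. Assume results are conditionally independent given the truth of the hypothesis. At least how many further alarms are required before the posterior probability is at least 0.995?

3

Prior odds = 0.006/0.994 = 3/497.
Combined Bayes factor of the evidence already in hand = 0.1 × 40 × 20 = 80.
Odds after that evidence = (3/497) × 80 = 240/497.
Target odds = 0.995/0.005 = 199.
Need 10ⁿ ≥ 199 ÷ (240/497) = 98903/240.
10² = 100 falls short of 98903/240 but 10³ = 1000 reaches it, so n = 3.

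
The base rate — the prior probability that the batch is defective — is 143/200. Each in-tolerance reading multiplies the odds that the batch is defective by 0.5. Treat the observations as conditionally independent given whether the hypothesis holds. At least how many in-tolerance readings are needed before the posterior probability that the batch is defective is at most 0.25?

3

Prior odds = 0.715/0.285 = 143/57.
Likelihood ratio per in-tolerance reading = 0.5.
Target posterior odds = 0.25/0.75 = 1/3.
Need (143/57) × 0.5ⁿ ≤ 1/3, i.e. 0.5ⁿ ≤ 19/143.
0.5² = 0.25 is still above 19/143 but 0.5³ = 0.125 is at or below it, so n = 3.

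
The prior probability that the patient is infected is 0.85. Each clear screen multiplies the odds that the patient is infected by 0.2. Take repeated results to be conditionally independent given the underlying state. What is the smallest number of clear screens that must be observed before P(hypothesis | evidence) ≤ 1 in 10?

Prior odds = 0.85/0.15 = 17/3.
Likelihood ratio per clear screen = 0.2.
Target posterior odds = 0.1/0.9 = 1/9.
Require 0.2ⁿ ≤ 1/9 ÷ (17/3) = 1/51.
0.2² = 0.04 is still above 1/51 but 0.2³ = 0.008 is at or below it, so n = 3.

3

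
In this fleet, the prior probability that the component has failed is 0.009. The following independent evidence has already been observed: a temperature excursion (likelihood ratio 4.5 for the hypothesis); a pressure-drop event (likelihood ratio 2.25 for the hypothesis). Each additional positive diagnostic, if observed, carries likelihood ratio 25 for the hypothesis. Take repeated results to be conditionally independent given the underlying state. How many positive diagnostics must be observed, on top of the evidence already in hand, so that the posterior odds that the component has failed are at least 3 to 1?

2

Prior odds = 0.009/0.991 = 9/991.
Combined Bayes factor of the evidence already in hand = 4.5 × 2.25 = 10.125.
Odds after that evidence = (9/991) × 10.125 = 729/7928.
Target odds = 3.
Need 25ⁿ ≥ 3 ÷ (729/7928) = 7928/243.
25¹ = 25 falls short of 7928/243 but 25² = 625 reaches it, so n = 2.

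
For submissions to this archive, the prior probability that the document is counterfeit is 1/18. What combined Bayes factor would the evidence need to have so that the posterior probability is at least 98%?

833

Prior odds = (1/18)/(17/18) = 1/17.
Target odds = 0.98/0.02 = 49.
Required Bayes factor = 49 ÷ (1/17) = 833.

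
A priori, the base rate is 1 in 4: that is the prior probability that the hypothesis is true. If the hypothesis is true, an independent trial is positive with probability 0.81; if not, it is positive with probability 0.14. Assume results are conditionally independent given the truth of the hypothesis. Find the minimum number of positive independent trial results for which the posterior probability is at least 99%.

Prior odds: 0.25 ÷ 0.75 = 1/3.
Likelihood ratio of a positive = 0.81/0.14 = 81/14.
Target posterior odds = 0.99/0.01 = 99.
Require (81/14)ⁿ ≥ 99 ÷ (1/3) = 297.
(81/14)³ = 531441/2744 falls short of 297 but (81/14)⁴ = 43046721/38416 reaches it, so n = 4.

4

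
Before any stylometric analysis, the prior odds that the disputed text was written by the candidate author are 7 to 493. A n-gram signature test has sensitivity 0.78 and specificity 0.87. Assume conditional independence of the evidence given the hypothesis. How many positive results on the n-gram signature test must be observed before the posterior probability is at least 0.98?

Prior odds = 7/493.
False-positive rate = 1 − 0.87 = 0.13; likelihood ratio of a positive = 0.78/0.13 = 6.
Target odds: 0.98 ÷ 0.02 = 49.
Require 6ⁿ ≥ 49 ÷ (7/493) = 3451.
6⁴ = 1296 falls short of 3451 but 6⁵ = 7776 reaches it, so n = 5.

5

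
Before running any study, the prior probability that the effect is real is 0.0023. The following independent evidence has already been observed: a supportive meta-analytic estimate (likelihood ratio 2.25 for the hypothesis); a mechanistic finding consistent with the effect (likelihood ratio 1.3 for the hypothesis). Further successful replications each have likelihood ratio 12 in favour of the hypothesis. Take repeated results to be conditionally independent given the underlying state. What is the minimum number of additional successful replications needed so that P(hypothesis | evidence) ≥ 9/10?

Prior odds = 0.0023/0.9977 = 23/9977.
Combined Bayes factor of the evidence already in hand = 2.25 × 1.3 = 2.925.
Odds after that evidence = (23/9977) × 2.925 = 2691/399080.
Target odds = 0.9/0.1 = 9.
Need 12ⁿ ≥ 9 ÷ (2691/399080) = 399080/299.
12² = 144 falls short of 399080/299 but 12³ = 1728 reaches it, so n = 3.

3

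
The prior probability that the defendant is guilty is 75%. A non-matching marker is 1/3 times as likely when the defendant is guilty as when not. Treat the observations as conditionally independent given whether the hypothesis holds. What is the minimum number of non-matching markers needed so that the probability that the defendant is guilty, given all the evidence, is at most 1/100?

6

Prior odds: 0.75 ÷ 0.25 = 3.
Likelihood ratio per non-matching marker = 1/3.
Target odds: 0.01 ÷ 0.99 = 1/99.
Need 3 × (1/3)ⁿ ≤ 1/99, i.e. (1/3)ⁿ ≤ 1/297.
(1/3)⁵ = 1/243 is still above 1/297 but (1/3)⁶ = 1/729 is at or below it, so n = 6.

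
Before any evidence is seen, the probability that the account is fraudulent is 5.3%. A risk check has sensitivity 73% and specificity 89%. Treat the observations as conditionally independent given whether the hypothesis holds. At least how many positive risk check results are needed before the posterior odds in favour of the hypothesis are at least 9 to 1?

Prior odds = 0.053/0.947 = 53/947.
False-positive rate = 1 − 0.89 = 0.11; likelihood ratio of a positive = 0.73/0.11 = 73/11.
Target odds = 9.
Need (53/947) × (73/11)ⁿ ≥ 9, i.e. (73/11)ⁿ ≥ 8523/53.
(73/11)² = 5329/121 falls short of 8523/53 but (73/11)³ = 389017/1331 reaches it, so n = 3.

3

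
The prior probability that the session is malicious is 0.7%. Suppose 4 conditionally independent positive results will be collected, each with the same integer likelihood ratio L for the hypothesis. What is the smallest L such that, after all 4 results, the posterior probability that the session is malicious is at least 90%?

Prior odds = 0.007/0.993 = 7/993.
Target odds = 0.9/0.1 = 9.
Need L⁴ ≥ 9 ÷ (7/993) = 8937/7.
5⁴ = 625 < 8937/7 ≤ 1296 = 6⁴, so L = 6.

6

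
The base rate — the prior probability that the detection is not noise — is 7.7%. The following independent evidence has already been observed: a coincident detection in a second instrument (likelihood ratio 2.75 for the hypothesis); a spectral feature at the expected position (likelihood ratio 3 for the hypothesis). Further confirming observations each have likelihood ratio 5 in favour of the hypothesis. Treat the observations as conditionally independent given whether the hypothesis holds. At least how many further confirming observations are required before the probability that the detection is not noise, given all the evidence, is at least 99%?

4

Prior odds = 0.077/0.923 = 77/923.
Combined Bayes factor of the evidence already in hand = 2.75 × 3 = 8.25.
Odds after that evidence = (77/923) × 8.25 = 2541/3692.
Target odds = 0.99/0.01 = 99.
Need 5ⁿ ≥ 99 ÷ (2541/3692) = 11076/77.
5³ = 125 falls short of 11076/77 but 5⁴ = 625 reaches it, so n = 4.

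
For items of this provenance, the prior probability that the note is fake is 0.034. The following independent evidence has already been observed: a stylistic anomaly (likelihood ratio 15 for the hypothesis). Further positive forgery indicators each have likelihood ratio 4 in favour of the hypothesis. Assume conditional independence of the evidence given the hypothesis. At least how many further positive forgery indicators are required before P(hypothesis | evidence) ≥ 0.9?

Prior odds = 0.034/0.966 = 17/483.
Bayes factor of the evidence already in hand = 15.
Odds after that evidence = (17/483) × 15 = 85/161.
Target odds = 0.9/0.1 = 9.
Need 4ⁿ ≥ 9 ÷ (85/161) = 1449/85.
4² = 16 falls short of 1449/85 but 4³ = 64 reaches it, so n = 3.

3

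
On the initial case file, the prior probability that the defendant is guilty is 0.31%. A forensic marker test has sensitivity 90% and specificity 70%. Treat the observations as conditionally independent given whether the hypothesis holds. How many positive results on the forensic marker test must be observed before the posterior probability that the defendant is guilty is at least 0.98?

9

Prior odds = 0.0031/0.9969 = 31/9969.
False-positive rate = 1 − 0.7 = 0.3; likelihood ratio of a positive = 0.9/0.3 = 3.
Target posterior odds = 0.98/0.02 = 49.
Need (31/9969) × 3ⁿ ≥ 49, i.e. 3ⁿ ≥ 488481/31.
3⁸ = 6561 falls short of 488481/31 but 3⁹ = 19683 reaches it, so n = 9.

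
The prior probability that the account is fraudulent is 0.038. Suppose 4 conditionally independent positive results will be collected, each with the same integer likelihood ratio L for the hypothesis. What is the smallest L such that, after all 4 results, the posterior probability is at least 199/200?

9

Prior odds = 0.038/0.962 = 19/481.
Target odds = 0.995/0.005 = 199.
Need L⁴ ≥ 199 ÷ (19/481) = 95719/19.
8⁴ = 4096 < 95719/19 ≤ 6561 = 9⁴, so L = 9.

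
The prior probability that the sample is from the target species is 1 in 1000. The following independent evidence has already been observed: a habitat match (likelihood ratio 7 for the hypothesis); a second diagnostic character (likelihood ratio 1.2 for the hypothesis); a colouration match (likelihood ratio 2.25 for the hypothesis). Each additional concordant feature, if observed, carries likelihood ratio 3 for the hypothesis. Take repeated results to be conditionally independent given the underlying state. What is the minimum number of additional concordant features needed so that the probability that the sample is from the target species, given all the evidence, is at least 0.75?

Prior odds = 0.001/0.999 = 1/999.
Combined Bayes factor of the evidence already in hand = 7 × 1.2 × 2.25 = 18.9.
Odds after that evidence = (1/999) × 18.9 = 7/370.
Target odds = 0.75/0.25 = 3.
Need 3ⁿ ≥ 3 ÷ (7/370) = 1110/7.
3⁴ = 81 falls short of 1110/7 but 3⁵ = 243 reaches it, so n = 5.

5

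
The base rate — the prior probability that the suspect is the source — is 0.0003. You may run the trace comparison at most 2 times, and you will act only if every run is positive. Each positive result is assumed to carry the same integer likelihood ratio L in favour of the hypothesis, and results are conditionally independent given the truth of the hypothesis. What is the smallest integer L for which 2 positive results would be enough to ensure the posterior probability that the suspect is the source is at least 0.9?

174

Prior odds = 0.0003/0.9997 = 3/9997.
Target odds = 0.9/0.1 = 9.
Need L² ≥ 9 ÷ (3/9997) = 29991.
173² = 29929 < 29991 ≤ 30276 = 174², so L = 174.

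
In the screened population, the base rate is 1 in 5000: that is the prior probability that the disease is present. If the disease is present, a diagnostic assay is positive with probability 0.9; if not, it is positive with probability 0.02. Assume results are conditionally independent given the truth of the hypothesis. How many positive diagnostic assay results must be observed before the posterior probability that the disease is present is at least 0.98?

Prior odds = 0.0002/0.9998 = 1/4999.
Likelihood ratio of a positive = 0.9/0.02 = 45.
Target odds: 0.98 ÷ 0.02 = 49.
Need (1/4999) × 45ⁿ ≥ 49, i.e. 45ⁿ ≥ 244951.
45³ = 91125 falls short of 244951 but 45⁴ = 4100625 reaches it, so n = 4.

4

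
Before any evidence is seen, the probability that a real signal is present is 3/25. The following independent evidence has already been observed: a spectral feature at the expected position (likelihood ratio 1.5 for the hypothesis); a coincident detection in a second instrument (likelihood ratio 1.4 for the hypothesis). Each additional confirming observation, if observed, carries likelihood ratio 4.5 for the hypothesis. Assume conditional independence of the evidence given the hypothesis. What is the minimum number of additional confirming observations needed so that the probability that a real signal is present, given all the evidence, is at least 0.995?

Prior odds = 0.12/0.88 = 3/22.
Combined Bayes factor of the evidence already in hand = 1.5 × 1.4 = 2.1.
Odds after that evidence = (3/22) × 2.1 = 63/220.
Target odds = 0.995/0.005 = 199.
Need 4.5ⁿ ≥ 199 ÷ (63/220) = 43780/63.
4.5⁴ = 410.0625 falls short of 43780/63 but 4.5⁵ = 1845.28125 reaches it, so n = 5.

5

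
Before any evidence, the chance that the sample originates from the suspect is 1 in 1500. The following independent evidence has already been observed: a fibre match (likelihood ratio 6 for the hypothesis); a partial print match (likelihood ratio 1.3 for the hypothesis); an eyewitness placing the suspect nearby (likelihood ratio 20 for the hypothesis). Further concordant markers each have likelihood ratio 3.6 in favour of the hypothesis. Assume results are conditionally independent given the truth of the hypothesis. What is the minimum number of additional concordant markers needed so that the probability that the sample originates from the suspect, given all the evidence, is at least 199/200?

Prior odds = (1/1500)/(1499/1500) = 1/1499.
Combined Bayes factor of the evidence already in hand = 6 × 1.3 × 20 = 156.
Odds after that evidence = (1/1499) × 156 = 156/1499.
Target odds = 0.995/0.005 = 199.
Need 3.6ⁿ ≥ 199 ÷ (156/1499) = 298301/156.
3.6⁵ = 604.66176 falls short of 298301/156 but 3.6⁶ = 34012224/15625 reaches it, so n = 6.

6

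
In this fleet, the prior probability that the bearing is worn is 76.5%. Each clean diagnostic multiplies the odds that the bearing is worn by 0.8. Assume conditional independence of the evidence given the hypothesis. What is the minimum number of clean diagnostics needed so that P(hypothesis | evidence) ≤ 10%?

16

Prior odds: 0.765 ÷ 0.235 = 153/47.
Likelihood ratio per clean diagnostic = 0.8.
Target posterior odds = 0.1/0.9 = 1/9.
Need (153/47) × 0.8ⁿ ≤ 1/9, i.e. 0.8ⁿ ≤ 47/1377.
0.8¹⁵ ≈0.0351844 is still above 47/1377 but 0.8¹⁶ ≈0.0281475 is at or below it, so n = 16.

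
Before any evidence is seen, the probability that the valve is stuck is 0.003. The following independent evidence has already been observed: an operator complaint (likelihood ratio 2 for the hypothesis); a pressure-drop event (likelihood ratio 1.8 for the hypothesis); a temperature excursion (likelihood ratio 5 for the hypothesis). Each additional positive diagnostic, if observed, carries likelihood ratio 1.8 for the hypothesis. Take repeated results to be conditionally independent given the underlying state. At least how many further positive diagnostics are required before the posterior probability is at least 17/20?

Prior odds = 0.003/0.997 = 3/997.
Combined Bayes factor of the evidence already in hand = 2 × 1.8 × 5 = 18.
Odds after that evidence = (3/997) × 18 = 54/997.
Target odds = 0.85/0.15 = 17/3.
Need 1.8ⁿ ≥ 17/3 ÷ (54/997) = 16949/162.
1.8⁷ = 4782969/78125 falls short of 16949/162 but 1.8⁸ = 43046721/390625 reaches it, so n = 8.

8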